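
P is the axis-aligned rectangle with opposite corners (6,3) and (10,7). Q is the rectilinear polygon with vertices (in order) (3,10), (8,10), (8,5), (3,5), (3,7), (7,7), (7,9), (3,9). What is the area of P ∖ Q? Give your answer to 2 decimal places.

|P| = 16, |P∩Q| = 4.
|P ∖ Q| = |P| − |P∩Q| = 16 − 4 = 12.00.

12.00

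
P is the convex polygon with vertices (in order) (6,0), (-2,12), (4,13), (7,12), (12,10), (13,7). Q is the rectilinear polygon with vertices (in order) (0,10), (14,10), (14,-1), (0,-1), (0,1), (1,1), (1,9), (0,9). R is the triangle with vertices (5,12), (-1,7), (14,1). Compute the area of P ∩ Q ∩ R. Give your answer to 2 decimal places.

41.75

The intersection is the polygon with vertices (1,8.667), (2.6,10), (6.636,10), (10.85,4.85), (9,3), (2.182,5.727), (1,7.5).
By the shoelace formula its area is 41.75.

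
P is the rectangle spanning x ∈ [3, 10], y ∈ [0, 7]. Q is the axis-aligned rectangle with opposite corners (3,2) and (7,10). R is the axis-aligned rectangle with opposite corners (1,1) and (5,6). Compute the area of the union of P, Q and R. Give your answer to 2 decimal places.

By inclusion–exclusion:
Individual areas: |P| = 49, |Q| = 32, |R| = 20.
|P∩Q|: x∈[3,7], y∈[2,7] → 4·5 = 20.
|P∩R|: x∈[3,5], y∈[1,6] → 2·5 = 10.
|Q∩R|: x∈[3,5], y∈[2,6] → 2·4 = 8.
|P∩Q∩R| = 8.
|P ∪ Q ∪ R| = 101 − 38 + 8 = 71.00.

71.00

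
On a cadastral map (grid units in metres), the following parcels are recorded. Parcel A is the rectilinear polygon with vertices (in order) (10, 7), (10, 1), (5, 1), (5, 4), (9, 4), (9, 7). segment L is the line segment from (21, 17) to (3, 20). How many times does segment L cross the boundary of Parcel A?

0

The segment lies entirely outside Parcel A and never meets its boundary.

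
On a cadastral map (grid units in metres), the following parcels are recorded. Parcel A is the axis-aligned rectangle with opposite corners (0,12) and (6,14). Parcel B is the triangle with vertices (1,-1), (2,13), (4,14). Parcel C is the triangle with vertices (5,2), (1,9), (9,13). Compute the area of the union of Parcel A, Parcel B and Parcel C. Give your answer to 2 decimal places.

55.69

By inclusion–exclusion:
Individual areas: |Parcel A| = 12, |Parcel B| = 13.5, |Parcel C| = 36.
|Parcel A∩Parcel B| = 2.6357.
|Parcel A∩Parcel C| = 0.
|Parcel B∩Parcel C| = 3.1746.
|Parcel A∩Parcel B∩Parcel C| = 0.
|Parcel A ∪ Parcel B ∪ Parcel C| = 61.5 − 5.8103 + 0 = 55.69.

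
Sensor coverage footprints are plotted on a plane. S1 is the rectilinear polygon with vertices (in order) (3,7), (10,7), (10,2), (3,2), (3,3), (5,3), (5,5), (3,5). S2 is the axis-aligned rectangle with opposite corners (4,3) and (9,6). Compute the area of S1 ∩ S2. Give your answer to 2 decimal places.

13.00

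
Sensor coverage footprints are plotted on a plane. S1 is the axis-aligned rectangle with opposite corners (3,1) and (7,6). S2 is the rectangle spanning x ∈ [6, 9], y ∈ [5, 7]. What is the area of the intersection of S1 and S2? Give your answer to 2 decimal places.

1.00

|S1∩S2|: x∈[6,7], y∈[5,6] → 1·1 = 1.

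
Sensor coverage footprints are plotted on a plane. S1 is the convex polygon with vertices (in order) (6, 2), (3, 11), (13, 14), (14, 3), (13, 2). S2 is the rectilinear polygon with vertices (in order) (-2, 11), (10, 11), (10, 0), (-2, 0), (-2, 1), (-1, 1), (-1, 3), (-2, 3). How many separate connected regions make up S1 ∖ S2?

1

S1 ∖ S2 is a single connected region.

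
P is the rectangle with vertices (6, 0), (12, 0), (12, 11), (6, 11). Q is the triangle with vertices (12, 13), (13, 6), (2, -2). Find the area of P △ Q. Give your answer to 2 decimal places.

|P| = 66, |Q| = 42.5, |P∩Q| = 31.1212.
|P △ Q| = |P| + |Q| − 2·|P∩Q| = 66 + 42.5 − 62.2424 = 46.26.

46.26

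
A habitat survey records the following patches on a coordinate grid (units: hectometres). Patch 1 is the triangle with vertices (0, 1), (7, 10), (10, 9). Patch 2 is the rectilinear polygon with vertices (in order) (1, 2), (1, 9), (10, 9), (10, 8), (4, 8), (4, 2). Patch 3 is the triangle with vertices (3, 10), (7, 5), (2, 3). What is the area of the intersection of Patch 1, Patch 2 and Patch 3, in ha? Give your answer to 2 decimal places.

The intersection is the polygon with vertices (4,4.2), (3,3.4), (2,3), (2.1,3.7), (4,6.143).
By the shoelace formula its area is 2.69.

2.69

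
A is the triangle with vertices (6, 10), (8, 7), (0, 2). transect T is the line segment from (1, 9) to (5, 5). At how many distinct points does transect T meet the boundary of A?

2

The segment meets the boundary at (4.923,5.077), (3.429,6.571).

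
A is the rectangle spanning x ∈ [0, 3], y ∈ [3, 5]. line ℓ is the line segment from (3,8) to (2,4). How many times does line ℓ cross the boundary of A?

The segment meets the boundary at (2.25,5).

1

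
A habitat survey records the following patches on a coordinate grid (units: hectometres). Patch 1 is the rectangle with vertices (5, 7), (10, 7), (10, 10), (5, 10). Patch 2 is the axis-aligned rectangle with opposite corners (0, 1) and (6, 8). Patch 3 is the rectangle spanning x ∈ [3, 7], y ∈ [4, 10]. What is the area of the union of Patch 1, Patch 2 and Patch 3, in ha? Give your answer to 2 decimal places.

By inclusion–exclusion:
Individual areas: |Patch 1| = 15, |Patch 2| = 42, |Patch 3| = 24.
|Patch 1∩Patch 2|: x∈[5,6], y∈[7,8] → 1·1 = 1.
|Patch 1∩Patch 3|: x∈[5,7], y∈[7,10] → 2·3 = 6.
|Patch 2∩Patch 3|: x∈[3,6], y∈[4,8] → 3·4 = 12.
|Patch 1∩Patch 2∩Patch 3| = 1.
|Patch 1 ∪ Patch 2 ∪ Patch 3| = 81 − 19 + 1 = 63.00.

63.00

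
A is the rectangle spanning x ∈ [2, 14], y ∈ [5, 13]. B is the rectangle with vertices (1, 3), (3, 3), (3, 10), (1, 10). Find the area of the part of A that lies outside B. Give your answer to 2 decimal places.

91.00

|A∩B|: x∈[2,3], y∈[5,10] → 1·5 = 5.
|A| = 96.
|A ∖ B| = |A| − |A∩B| = 96 − 5 = 91.00.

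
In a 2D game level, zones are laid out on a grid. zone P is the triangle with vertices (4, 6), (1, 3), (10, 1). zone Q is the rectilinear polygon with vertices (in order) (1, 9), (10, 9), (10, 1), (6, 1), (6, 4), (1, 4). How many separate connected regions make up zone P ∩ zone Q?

1

zone P ∩ zone Q is a single connected region.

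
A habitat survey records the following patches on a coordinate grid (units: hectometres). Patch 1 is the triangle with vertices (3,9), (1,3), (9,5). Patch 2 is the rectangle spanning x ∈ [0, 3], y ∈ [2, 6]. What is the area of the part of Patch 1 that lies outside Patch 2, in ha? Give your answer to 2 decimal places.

|Patch 1| = 22, |Patch 1∩Patch 2| = 4.
|Patch 1 ∖ Patch 2| = |Patch 1| − |Patch 1∩Patch 2| = 22 − 4 = 18.00.

18.00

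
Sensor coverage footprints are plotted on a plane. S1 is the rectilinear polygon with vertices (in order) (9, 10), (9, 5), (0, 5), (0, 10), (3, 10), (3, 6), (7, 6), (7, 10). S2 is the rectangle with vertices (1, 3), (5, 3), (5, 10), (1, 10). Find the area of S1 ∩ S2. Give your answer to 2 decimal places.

12.00

The intersection is the polygon with vertices (1,5), (1,10), (3,10), (3,6), (5,6), (5,5).
By the shoelace formula its area is 12.00.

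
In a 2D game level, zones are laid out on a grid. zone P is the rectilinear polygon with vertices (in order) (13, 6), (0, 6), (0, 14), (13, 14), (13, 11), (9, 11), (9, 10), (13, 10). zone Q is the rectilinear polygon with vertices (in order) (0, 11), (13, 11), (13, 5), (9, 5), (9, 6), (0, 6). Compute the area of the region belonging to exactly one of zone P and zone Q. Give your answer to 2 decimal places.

|zone P| = 100, |zone Q| = 69, |zone P∩zone Q| = 61.
|zone P △ zone Q| = |zone P| + |zone Q| − 2·|zone P∩zone Q| = 100 + 69 − 122 = 47.00.

47.00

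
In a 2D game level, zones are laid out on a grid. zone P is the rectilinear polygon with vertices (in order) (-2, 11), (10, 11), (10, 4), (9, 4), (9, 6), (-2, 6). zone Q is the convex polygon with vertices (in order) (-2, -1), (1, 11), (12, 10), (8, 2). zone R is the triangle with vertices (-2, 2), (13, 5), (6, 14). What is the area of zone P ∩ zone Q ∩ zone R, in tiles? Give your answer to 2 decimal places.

35.29

The intersection is the polygon with vertices (9.111,4.222), (9,4.2), (9,6), (0.667,6), (3.829,10.743), (8.891,10.283), (10,8.857), (10,6).
By the shoelace formula its area is 35.29.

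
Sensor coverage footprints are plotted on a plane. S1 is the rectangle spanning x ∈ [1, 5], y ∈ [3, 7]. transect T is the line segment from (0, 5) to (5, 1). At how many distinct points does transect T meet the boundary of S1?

The segment meets the boundary at (2.5,3), (1,4.2).

2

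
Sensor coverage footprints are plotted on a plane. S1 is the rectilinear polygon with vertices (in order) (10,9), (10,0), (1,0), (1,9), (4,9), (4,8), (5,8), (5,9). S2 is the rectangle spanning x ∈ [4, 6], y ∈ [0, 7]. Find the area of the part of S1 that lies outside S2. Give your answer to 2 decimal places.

66.00

|S1| = 80, |S1∩S2| = 14.
|S1 ∖ S2| = |S1| − |S1∩S2| = 80 − 14 = 66.00.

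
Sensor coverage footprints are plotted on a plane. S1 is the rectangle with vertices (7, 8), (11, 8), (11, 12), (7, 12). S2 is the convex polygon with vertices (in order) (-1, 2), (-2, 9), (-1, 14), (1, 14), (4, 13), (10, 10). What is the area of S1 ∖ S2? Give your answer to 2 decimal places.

|S1| = 16, |S1∩S2| = 5.5.
|S1 ∖ S2| = |S1| − |S1∩S2| = 16 − 5.5 = 10.50.

10.50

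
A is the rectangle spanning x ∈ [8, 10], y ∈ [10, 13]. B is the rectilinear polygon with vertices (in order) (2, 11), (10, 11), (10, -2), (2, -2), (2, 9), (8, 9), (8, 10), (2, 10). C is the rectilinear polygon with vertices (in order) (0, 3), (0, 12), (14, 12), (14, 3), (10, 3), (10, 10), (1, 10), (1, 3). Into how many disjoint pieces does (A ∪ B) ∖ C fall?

(A ∪ B) ∖ C splits into 2 disjoint pieces (area 90, area 2).

2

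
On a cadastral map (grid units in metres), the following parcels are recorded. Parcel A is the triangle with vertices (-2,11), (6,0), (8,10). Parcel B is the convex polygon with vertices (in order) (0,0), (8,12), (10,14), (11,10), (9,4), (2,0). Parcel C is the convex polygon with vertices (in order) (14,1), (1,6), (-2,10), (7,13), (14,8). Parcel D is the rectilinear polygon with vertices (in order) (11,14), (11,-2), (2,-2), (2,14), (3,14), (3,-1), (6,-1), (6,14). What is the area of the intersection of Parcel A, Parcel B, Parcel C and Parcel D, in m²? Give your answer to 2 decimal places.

8.21

The intersection is the polygon with vertices (8,10), (6.757,3.786), (6,4.077), (6,9), (6.75,10.125).
By the shoelace formula its area is 8.21.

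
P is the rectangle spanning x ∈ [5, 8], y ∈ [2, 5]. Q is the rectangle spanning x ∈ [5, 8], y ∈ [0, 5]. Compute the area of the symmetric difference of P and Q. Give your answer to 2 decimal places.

6.00

|P∩Q|: x∈[5,8], y∈[2,5] → 3·3 = 9.
|P △ Q| = |P| + |Q| − 2·|P∩Q| = 9 + 15 − 18 = 6.00.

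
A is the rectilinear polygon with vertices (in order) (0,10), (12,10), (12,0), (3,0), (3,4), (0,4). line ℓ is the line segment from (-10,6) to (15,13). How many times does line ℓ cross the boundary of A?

2

The segment meets the boundary at (4.286,10), (0,8.8).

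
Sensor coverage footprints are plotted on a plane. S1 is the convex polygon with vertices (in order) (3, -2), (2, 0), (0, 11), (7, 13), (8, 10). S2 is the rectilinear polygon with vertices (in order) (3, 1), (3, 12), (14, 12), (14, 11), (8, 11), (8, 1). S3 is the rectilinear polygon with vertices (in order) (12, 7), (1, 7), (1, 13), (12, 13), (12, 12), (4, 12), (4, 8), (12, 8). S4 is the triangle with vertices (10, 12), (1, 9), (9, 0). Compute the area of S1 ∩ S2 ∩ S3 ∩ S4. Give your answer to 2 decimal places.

The intersection is the polygon with vertices (4,8), (7.167,8), (6.75,7), (3,7), (3,9.667), (4,10).
By the shoelace formula its area is 5.79.

5.79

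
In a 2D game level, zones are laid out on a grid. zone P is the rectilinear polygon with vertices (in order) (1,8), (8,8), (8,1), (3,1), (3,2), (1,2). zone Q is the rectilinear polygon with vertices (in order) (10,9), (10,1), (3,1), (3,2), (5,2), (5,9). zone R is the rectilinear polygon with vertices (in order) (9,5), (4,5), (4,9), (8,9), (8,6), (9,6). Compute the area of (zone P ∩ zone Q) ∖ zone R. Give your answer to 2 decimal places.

14.00

|zone P ∩ zone Q| = 23.
|(zone P ∩ zone Q) ∩ zone R| = 9.
|(zone P ∩ zone Q) ∖ zone R| = 23 − 9 = 14.00.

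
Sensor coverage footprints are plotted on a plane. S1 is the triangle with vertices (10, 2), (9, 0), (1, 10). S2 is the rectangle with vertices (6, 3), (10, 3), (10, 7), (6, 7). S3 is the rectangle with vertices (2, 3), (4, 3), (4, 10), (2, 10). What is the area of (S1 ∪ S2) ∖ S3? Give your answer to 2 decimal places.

|S1 ∪ S2| = 25.5514.
|(S1 ∪ S2) ∩ S3| = 1.4444.
|(S1 ∪ S2) ∖ S3| = 25.5514 − 1.4444 = 24.11.

24.11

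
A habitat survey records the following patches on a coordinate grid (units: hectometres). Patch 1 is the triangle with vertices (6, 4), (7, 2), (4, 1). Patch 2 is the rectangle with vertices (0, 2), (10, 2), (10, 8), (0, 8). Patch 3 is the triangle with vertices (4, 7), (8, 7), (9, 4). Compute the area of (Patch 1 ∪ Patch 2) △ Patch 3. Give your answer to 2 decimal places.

|Patch 1 ∪ Patch 2| = 61.1667.
|(Patch 1 ∪ Patch 2) ∩ Patch 3| = 6.
|(Patch 1 ∪ Patch 2) △ Patch 3| = 61.1667 + 6 − 12 = 55.17.

55.17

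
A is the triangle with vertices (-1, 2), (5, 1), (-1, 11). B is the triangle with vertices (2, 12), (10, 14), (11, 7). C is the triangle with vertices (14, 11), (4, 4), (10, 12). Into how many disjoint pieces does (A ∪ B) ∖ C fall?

(A ∪ B) ∖ C splits into 3 disjoint pieces (area 27, area 20.8453, area 1.2032).

3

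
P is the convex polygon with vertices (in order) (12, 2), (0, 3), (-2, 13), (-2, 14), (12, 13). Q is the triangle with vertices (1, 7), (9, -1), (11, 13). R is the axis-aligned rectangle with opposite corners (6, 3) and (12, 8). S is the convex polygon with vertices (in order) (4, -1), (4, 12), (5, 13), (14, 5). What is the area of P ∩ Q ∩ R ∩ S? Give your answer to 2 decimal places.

19.64

The intersection is the polygon with vertices (6,3), (6,8), (10.286,8), (9.571,3).
By the shoelace formula its area is 19.64.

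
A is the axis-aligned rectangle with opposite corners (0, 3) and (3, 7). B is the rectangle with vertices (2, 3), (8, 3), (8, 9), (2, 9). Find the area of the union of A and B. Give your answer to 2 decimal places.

By inclusion–exclusion:
Individual areas: |A| = 12, |B| = 36.
|A∩B|: x∈[2,3], y∈[3,7] → 1·4 = 4.
|A ∪ B| = 48 − 4 = 44.00.

44.00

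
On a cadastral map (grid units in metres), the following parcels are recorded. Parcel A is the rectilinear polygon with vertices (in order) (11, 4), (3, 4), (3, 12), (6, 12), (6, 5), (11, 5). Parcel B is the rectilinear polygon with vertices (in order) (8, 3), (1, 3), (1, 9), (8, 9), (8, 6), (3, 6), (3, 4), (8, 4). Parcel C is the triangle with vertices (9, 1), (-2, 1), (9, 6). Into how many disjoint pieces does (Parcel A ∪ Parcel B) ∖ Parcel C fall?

(Parcel A ∪ Parcel B) ∖ Parcel C splits into 2 disjoint pieces (area 42.2, area 2).

2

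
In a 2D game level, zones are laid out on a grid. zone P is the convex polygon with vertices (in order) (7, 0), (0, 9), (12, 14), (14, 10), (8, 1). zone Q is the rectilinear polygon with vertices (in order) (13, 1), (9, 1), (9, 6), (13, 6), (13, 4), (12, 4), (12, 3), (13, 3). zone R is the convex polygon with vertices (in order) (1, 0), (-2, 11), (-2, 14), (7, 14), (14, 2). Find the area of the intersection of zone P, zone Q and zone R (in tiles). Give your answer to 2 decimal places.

4.08

The intersection is the polygon with vertices (9,6), (11.333,6), (9,2.5).
By the shoelace formula its area is 4.08.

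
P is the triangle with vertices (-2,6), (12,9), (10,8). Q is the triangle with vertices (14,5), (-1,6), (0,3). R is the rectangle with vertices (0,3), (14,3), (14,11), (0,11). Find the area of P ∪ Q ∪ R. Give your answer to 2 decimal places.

By inclusion–exclusion:
Individual areas: |P| = 4, |Q| = 22, |R| = 112.
|P∩Q| = 0.
|P∩R| = 3.9048.
|Q∩R| = 20.5333.
|P∩Q∩R| = 0.
|P ∪ Q ∪ R| = 138 − 24.4381 + 0 = 113.56.

113.56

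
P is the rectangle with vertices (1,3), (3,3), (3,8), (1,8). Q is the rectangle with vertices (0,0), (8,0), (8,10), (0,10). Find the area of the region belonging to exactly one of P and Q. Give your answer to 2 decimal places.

70.00

|P∩Q|: x∈[1,3], y∈[3,8] → 2·5 = 10.
|P △ Q| = |P| + |Q| − 2·|P∩Q| = 10 + 80 − 20 = 70.00.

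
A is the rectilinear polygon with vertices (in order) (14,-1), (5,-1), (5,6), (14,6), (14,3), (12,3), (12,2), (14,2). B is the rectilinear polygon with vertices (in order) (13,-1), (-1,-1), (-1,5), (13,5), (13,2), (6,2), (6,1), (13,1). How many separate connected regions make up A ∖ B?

2

A ∖ B splits into 2 disjoint pieces (area 10, area 11).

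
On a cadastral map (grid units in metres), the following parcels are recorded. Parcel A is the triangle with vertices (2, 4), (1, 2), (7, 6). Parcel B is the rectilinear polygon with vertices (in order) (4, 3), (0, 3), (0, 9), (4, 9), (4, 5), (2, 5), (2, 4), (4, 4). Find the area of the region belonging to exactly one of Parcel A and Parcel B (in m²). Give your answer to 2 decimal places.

|Parcel A| = 4, |Parcel B| = 22, |Parcel A∩Parcel B| = 1.5.
|Parcel A △ Parcel B| = |Parcel A| + |Parcel B| − 2·|Parcel A∩Parcel B| = 4 + 22 − 3 = 23.00.

23.00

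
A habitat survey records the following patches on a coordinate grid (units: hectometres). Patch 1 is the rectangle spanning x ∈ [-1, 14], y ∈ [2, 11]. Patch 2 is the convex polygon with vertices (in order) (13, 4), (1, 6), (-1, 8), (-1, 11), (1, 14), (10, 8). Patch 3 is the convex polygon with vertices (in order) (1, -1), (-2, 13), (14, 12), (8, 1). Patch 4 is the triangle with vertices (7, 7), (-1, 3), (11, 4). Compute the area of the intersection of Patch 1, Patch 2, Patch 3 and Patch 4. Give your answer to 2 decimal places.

6.37

The intersection is the polygon with vertices (9.917,4.514), (4,5.5), (7,7), (10.032,4.726).
By the shoelace formula its area is 6.37.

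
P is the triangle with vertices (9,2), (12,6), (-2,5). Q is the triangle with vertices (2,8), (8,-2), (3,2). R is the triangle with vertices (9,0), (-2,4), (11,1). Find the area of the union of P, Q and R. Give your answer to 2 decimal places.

43.53

By inclusion–exclusion:
Individual areas: |P| = 26.5, |Q| = 13, |R| = 9.5.
|P∩Q| = 3.0293.
|P∩R| = 0.
|Q∩R| = 2.4381.
|P∩Q∩R| = 0.
|P ∪ Q ∪ R| = 49 − 5.4674 + 0 = 43.53.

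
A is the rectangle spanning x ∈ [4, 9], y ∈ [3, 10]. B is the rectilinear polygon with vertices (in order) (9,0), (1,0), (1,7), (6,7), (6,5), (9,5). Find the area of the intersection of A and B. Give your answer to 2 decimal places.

14.00

The intersection is the polygon with vertices (9,3), (4,3), (4,7), (6,7), (6,5), (9,5).
By the shoelace formula its area is 14.00.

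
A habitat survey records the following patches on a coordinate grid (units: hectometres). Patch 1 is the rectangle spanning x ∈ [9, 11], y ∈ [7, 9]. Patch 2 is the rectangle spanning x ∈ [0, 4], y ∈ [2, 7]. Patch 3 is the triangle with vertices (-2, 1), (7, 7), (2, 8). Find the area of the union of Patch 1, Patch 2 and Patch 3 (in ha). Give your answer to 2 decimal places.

31.95

By inclusion–exclusion:
Individual areas: |Patch 1| = 4, |Patch 2| = 20, |Patch 3| = 19.5.
|Patch 1∩Patch 2| = 0 (no overlap).
|Patch 1∩Patch 3| = 0.
|Patch 2∩Patch 3| = 11.5476.
|Patch 1∩Patch 2∩Patch 3| = 0.
|Patch 1 ∪ Patch 2 ∪ Patch 3| = 43.5 − 11.5476 + 0 = 31.95.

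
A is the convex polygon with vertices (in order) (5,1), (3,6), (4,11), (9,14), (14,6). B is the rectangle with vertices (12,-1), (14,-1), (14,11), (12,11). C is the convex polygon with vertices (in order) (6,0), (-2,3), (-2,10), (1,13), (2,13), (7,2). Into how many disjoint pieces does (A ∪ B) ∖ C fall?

1

(A ∪ B) ∖ C is a single connected region.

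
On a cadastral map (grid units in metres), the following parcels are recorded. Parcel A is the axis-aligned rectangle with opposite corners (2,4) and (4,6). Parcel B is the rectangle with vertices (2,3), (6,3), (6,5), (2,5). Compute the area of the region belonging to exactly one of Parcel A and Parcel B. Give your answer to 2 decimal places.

|Parcel A∩Parcel B|: x∈[2,4], y∈[4,5] → 2·1 = 2.
|Parcel A △ Parcel B| = |Parcel A| + |Parcel B| − 2·|Parcel A∩Parcel B| = 4 + 8 − 4 = 8.00.

8.00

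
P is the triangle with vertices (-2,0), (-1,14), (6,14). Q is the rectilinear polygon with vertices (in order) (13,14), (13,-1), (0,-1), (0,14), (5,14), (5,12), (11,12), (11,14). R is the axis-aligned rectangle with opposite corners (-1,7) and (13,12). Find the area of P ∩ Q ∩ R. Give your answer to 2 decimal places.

17.14

The intersection is the polygon with vertices (2,7), (0,7), (0,12), (4.857,12).
By the shoelace formula its area is 17.14.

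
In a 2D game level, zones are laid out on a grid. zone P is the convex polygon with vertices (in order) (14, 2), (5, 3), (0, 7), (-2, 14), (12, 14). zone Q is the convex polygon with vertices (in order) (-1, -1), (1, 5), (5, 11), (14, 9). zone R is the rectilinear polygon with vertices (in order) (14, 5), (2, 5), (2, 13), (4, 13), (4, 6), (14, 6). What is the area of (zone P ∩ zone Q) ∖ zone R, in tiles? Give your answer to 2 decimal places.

|zone P ∩ zone Q| = 49.3477.
|(zone P ∩ zone Q) ∩ zone R| = 10.65.
|(zone P ∩ zone Q) ∖ zone R| = 49.3477 − 10.65 = 38.70.

38.70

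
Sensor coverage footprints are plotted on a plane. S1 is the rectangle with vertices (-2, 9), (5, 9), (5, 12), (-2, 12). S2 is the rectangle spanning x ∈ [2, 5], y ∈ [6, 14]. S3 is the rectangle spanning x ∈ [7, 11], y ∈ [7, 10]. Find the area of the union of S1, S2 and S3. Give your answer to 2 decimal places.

48.00

By inclusion–exclusion:
Individual areas: |S1| = 21, |S2| = 24, |S3| = 12.
|S1∩S2|: x∈[2,5], y∈[9,12] → 3·3 = 9.
|S1∩S3| = 0 (no overlap).
|S2∩S3| = 0 (no overlap).
|S1∩S2∩S3| = 0.
|S1 ∪ S2 ∪ S3| = 57 − 9 + 0 = 48.00.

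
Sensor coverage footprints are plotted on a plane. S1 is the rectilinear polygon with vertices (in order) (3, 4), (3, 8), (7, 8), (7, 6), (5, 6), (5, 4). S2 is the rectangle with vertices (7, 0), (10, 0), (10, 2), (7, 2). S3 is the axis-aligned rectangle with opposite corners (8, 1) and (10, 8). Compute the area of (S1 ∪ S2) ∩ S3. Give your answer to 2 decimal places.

2.00

The region (S1 ∪ S2) ∩ S3 is the polygon with vertices (10,1), (8,1), (8,2), (10,2).
By the shoelace formula its area is 2.00.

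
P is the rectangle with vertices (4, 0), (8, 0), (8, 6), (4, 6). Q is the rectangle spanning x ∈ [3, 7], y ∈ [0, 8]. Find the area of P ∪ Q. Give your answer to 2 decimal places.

38.00

By inclusion–exclusion:
Individual areas: |P| = 24, |Q| = 32.
|P∩Q|: x∈[4,7], y∈[0,6] → 3·6 = 18.
|P ∪ Q| = 56 − 18 = 38.00.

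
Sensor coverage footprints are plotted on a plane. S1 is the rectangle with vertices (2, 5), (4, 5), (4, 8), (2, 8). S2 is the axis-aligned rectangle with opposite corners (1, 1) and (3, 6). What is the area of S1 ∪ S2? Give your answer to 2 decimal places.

By inclusion–exclusion:
Individual areas: |S1| = 6, |S2| = 10.
|S1∩S2|: x∈[2,3], y∈[5,6] → 1·1 = 1.
|S1 ∪ S2| = 16 − 1 = 15.00.

15.00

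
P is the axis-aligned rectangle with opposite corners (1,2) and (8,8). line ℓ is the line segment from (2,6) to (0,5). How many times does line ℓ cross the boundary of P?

The segment meets the boundary at (1,5.5).

1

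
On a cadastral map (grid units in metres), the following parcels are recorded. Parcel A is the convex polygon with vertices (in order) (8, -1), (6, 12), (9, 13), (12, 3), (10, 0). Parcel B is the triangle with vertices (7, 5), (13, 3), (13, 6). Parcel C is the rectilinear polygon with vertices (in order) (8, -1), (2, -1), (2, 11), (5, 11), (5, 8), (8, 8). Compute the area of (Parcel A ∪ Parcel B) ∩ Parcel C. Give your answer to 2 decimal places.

The region (Parcel A ∪ Parcel B) ∩ Parcel C is the polygon with vertices (7,5), (7.075,5.013), (6.615,8), (8,8), (8,-1), (7.081,4.973).
By the shoelace formula its area is 6.23.

6.23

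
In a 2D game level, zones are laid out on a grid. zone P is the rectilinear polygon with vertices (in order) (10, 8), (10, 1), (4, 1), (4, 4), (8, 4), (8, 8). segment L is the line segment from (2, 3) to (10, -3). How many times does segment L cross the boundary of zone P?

The segment meets the boundary at (4.667,1), (4,1.5).

2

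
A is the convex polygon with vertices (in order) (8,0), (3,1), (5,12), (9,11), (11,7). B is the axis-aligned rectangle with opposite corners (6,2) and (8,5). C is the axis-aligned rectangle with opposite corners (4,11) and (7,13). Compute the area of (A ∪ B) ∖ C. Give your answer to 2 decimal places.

62.41

|A ∪ B| = 64.
|(A ∪ B) ∩ C| = 1.5909.
|(A ∪ B) ∖ C| = 64 − 1.5909 = 62.41.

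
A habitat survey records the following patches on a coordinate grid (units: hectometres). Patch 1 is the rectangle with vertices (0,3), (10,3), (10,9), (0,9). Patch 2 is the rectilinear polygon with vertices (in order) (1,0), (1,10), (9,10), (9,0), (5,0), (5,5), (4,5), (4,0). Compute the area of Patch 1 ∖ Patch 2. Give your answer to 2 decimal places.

14.00

|Patch 1| = 60, |Patch 1∩Patch 2| = 46.
|Patch 1 ∖ Patch 2| = |Patch 1| − |Patch 1∩Patch 2| = 60 − 46 = 14.00.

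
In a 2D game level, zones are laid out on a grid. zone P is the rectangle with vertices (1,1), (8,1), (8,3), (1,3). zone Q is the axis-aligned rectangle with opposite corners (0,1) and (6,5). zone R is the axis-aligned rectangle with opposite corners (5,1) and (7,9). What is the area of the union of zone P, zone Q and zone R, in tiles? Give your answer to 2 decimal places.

38.00

By inclusion–exclusion:
Individual areas: |zone P| = 14, |zone Q| = 24, |zone R| = 16.
|zone P∩zone Q|: x∈[1,6], y∈[1,3] → 5·2 = 10.
|zone P∩zone R|: x∈[5,7], y∈[1,3] → 2·2 = 4.
|zone Q∩zone R|: x∈[5,6], y∈[1,5] → 1·4 = 4.
|zone P∩zone Q∩zone R| = 2.
|zone P ∪ zone Q ∪ zone R| = 54 − 18 + 2 = 38.00.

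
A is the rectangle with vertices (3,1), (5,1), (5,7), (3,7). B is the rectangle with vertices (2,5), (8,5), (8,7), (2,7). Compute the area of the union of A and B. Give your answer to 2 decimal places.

By inclusion–exclusion:
Individual areas: |A| = 12, |B| = 12.
|A∩B|: x∈[3,5], y∈[5,7] → 2·2 = 4.
|A ∪ B| = 24 − 4 = 20.00.

20.00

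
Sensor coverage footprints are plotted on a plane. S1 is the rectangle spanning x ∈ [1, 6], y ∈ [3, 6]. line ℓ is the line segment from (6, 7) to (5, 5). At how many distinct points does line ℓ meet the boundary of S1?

The segment meets the boundary at (5.5,6).

1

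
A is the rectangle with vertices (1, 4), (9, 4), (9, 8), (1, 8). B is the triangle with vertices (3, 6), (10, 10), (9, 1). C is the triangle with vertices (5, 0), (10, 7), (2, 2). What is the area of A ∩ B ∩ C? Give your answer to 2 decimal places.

3.59

The intersection is the polygon with vertices (9,5.6), (7.857,4), (5.4,4), (5.314,4.071), (9,6.375).
By the shoelace formula its area is 3.59.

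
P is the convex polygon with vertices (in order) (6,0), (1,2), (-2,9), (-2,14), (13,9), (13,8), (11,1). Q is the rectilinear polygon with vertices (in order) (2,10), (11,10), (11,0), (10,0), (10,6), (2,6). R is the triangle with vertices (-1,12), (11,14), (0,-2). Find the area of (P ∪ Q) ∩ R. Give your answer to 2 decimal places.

63.57

The region (P ∪ Q) ∩ R is the polygon with vertices (-0.543,5.6), (-1,12), (2.333,12.556), (8.576,10.475), (2.373,1.451), (1,2).
By the shoelace formula its area is 63.57.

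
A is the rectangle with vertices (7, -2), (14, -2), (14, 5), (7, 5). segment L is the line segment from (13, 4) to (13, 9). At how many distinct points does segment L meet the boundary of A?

The segment meets the boundary at (13,5).

1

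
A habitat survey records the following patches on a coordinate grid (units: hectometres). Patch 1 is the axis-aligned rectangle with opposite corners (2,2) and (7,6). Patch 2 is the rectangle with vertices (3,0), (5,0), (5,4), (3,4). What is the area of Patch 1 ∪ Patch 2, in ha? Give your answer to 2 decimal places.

24.00

By inclusion–exclusion:
Individual areas: |Patch 1| = 20, |Patch 2| = 8.
|Patch 1∩Patch 2|: x∈[3,5], y∈[2,4] → 2·2 = 4.
|Patch 1 ∪ Patch 2| = 28 − 4 = 24.00.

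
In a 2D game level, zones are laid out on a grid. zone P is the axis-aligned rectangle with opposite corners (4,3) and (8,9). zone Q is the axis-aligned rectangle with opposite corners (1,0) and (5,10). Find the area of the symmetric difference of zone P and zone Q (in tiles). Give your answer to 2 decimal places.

52.00

|zone P∩zone Q|: x∈[4,5], y∈[3,9] → 1·6 = 6.
|zone P △ zone Q| = |zone P| + |zone Q| − 2·|zone P∩zone Q| = 24 + 40 − 12 = 52.00.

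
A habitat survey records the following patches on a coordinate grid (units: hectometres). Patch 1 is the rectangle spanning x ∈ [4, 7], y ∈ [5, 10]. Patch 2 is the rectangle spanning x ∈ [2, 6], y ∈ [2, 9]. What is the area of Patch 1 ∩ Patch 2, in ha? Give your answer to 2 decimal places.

8.00

|Patch 1∩Patch 2|: x∈[4,6], y∈[5,9] → 2·4 = 8.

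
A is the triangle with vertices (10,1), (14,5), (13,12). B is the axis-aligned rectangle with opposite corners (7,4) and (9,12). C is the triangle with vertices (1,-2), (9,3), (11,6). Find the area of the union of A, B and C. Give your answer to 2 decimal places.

By inclusion–exclusion:
Individual areas: |A| = 16, |B| = 16, |C| = 7.
|A∩B| = 0.
|A∩C| = 0.
|B∩C| = 0.1.
|A∩B∩C| = 0.
|A ∪ B ∪ C| = 39 − 0.1 + 0 = 38.90.

38.90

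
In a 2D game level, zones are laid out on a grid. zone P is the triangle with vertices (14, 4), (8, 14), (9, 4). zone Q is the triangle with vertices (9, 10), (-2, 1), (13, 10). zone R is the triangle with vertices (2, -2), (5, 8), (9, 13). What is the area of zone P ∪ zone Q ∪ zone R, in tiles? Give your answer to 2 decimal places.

By inclusion–exclusion:
Individual areas: |zone P| = 25, |zone Q| = 18, |zone R| = 12.5.
|zone P∩zone Q| = 4.3614.
|zone P∩zone R| = 0.2468.
|zone Q∩zone R| = 2.9137.
|zone P∩zone Q∩zone R| = 0.
|zone P ∪ zone Q ∪ zone R| = 55.5 − 7.522 + 0 = 47.98.

47.98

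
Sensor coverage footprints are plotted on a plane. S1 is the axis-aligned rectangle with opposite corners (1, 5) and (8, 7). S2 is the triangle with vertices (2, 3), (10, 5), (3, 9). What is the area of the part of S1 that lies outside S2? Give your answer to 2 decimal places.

3.64

|S1| = 14, |S1∩S2| = 10.3571.
|S1 ∖ S2| = |S1| − |S1∩S2| = 14 − 10.3571 = 3.64.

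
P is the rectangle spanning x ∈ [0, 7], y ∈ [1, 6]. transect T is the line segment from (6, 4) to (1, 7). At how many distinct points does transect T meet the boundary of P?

1

The segment meets the boundary at (2.667,6).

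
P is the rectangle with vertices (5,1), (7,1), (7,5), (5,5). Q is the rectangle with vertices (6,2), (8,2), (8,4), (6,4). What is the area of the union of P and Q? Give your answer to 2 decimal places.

By inclusion–exclusion:
Individual areas: |P| = 8, |Q| = 4.
|P∩Q|: x∈[6,7], y∈[2,4] → 1·2 = 2.
|P ∪ Q| = 12 − 2 = 10.00.

10.00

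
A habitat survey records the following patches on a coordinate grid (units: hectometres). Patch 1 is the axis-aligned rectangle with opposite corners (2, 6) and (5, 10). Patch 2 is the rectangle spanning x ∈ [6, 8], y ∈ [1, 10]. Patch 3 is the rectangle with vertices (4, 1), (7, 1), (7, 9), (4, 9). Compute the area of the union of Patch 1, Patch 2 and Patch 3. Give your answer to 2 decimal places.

By inclusion–exclusion:
Individual areas: |Patch 1| = 12, |Patch 2| = 18, |Patch 3| = 24.
|Patch 1∩Patch 2| = 0 (no overlap).
|Patch 1∩Patch 3|: x∈[4,5], y∈[6,9] → 1·3 = 3.
|Patch 2∩Patch 3|: x∈[6,7], y∈[1,9] → 1·8 = 8.
|Patch 1∩Patch 2∩Patch 3| = 0.
|Patch 1 ∪ Patch 2 ∪ Patch 3| = 54 − 11 + 0 = 43.00.

43.00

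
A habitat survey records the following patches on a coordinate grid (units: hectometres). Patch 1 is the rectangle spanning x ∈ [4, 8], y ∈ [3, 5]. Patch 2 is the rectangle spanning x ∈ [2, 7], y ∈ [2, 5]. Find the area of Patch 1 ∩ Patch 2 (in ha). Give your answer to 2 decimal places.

|Patch 1∩Patch 2|: x∈[4,7], y∈[3,5] → 3·2 = 6.

6.00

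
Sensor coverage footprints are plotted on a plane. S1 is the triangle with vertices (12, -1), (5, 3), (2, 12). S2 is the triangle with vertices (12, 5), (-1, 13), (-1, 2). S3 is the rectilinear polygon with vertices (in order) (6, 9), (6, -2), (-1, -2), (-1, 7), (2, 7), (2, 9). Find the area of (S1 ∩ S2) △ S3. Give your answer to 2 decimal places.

|S1 ∩ S2| = 14.517.
|(S1 ∩ S2) ∩ S3| = 9.6156.
|(S1 ∩ S2) △ S3| = 14.517 + 71 − 19.2311 = 66.29.

66.29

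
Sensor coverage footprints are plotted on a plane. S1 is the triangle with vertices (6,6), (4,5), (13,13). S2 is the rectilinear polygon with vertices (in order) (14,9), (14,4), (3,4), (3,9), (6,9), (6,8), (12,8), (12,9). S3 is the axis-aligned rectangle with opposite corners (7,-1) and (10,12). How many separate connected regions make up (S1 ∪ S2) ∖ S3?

(S1 ∪ S2) ∖ S3 splits into 3 disjoint pieces (area 0.5, area 18, area 19).

3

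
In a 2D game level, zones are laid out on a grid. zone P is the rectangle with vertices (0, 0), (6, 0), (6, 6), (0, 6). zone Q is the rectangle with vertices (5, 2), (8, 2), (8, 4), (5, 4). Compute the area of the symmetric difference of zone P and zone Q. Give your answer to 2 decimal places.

38.00

|zone P∩zone Q|: x∈[5,6], y∈[2,4] → 1·2 = 2.
|zone P △ zone Q| = |zone P| + |zone Q| − 2·|zone P∩zone Q| = 36 + 6 − 4 = 38.00.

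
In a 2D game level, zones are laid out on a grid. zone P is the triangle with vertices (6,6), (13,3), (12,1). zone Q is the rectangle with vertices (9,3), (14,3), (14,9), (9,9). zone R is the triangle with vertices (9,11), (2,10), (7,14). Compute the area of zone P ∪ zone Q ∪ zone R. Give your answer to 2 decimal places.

By inclusion–exclusion:
Individual areas: |zone P| = 8.5, |zone Q| = 30, |zone R| = 11.5.
|zone P∩zone Q| = 3.2786.
|zone P∩zone R| = 0.
|zone Q∩zone R| = 0.
|zone P∩zone Q∩zone R| = 0.
|zone P ∪ zone Q ∪ zone R| = 50 − 3.2786 + 0 = 46.72.

46.72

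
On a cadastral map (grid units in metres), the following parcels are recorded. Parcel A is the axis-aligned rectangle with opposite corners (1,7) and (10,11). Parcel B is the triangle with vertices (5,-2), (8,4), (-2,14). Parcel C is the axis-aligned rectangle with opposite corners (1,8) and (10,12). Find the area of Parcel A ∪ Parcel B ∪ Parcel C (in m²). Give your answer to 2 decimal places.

By inclusion–exclusion:
Individual areas: |Parcel A| = 36, |Parcel B| = 45, |Parcel C| = 36.
|Parcel A∩Parcel B| = 7.9955.
|Parcel A∩Parcel C|: x∈[1,10], y∈[8,11] → 9·3 = 27.
|Parcel B∩Parcel C| = 4.5.
|Parcel A∩Parcel B∩Parcel C| = 4.5.
|Parcel A ∪ Parcel B ∪ Parcel C| = 117 − 39.4955 + 4.5 = 82.00.

82.00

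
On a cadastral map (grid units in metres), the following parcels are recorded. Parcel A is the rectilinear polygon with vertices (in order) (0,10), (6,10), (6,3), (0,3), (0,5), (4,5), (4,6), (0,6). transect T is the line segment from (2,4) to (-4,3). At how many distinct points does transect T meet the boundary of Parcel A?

The segment meets the boundary at (0,3.667).

1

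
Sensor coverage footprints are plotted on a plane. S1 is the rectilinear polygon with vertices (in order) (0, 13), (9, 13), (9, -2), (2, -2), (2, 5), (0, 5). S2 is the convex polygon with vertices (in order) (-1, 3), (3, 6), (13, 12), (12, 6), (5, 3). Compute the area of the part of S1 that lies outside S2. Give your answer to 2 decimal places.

92.96

|S1| = 121, |S1∩S2| = 28.0381.
|S1 ∖ S2| = |S1| − |S1∩S2| = 121 − 28.0381 = 92.96.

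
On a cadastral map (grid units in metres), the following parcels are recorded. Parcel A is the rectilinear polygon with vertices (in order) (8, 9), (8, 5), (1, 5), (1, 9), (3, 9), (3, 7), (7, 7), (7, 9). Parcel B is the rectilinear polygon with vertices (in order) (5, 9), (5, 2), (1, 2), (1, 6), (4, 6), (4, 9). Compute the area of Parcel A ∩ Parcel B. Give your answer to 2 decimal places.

The intersection is the polygon with vertices (1,5), (1,6), (4,6), (4,7), (5,7), (5,5).
By the shoelace formula its area is 5.00.

5.00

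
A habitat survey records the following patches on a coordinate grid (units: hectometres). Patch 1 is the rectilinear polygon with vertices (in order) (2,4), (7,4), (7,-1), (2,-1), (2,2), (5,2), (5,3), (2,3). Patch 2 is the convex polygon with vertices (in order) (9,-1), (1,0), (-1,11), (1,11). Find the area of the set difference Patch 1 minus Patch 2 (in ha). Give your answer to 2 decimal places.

4.15

|Patch 1| = 22, |Patch 1∩Patch 2| = 17.8542.
|Patch 1 ∖ Patch 2| = |Patch 1| − |Patch 1∩Patch 2| = 22 − 17.8542 = 4.15.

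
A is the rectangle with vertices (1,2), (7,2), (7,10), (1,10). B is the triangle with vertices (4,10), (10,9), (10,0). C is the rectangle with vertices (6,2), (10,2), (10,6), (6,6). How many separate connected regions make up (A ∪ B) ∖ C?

2

(A ∪ B) ∖ C splits into 2 disjoint pieces (area 53.75, area 1.2).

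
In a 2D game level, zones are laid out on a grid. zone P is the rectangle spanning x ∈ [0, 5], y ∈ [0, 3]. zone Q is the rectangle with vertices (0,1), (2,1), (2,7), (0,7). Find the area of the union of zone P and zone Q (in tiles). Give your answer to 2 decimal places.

23.00

By inclusion–exclusion:
Individual areas: |zone P| = 15, |zone Q| = 12.
|zone P∩zone Q|: x∈[0,2], y∈[1,3] → 2·2 = 4.
|zone P ∪ zone Q| = 27 − 4 = 23.00.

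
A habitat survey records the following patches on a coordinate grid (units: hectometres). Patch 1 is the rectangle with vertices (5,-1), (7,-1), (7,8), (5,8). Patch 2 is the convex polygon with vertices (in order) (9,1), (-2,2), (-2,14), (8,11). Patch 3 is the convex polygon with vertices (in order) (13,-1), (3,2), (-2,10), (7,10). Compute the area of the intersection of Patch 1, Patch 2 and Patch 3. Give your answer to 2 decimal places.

13.45

The intersection is the polygon with vertices (7,8), (7,1.182), (5.174,1.348), (5,1.4), (5,8).
By the shoelace formula its area is 13.45.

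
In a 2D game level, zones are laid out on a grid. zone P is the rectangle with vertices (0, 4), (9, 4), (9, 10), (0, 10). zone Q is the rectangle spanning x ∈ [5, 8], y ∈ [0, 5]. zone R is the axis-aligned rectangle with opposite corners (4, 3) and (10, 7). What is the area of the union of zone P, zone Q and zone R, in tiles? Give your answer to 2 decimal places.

72.00

By inclusion–exclusion:
Individual areas: |zone P| = 54, |zone Q| = 15, |zone R| = 24.
|zone P∩zone Q|: x∈[5,8], y∈[4,5] → 3·1 = 3.
|zone P∩zone R|: x∈[4,9], y∈[4,7] → 5·3 = 15.
|zone Q∩zone R|: x∈[5,8], y∈[3,5] → 3·2 = 6.
|zone P∩zone Q∩zone R| = 3.
|zone P ∪ zone Q ∪ zone R| = 93 − 24 + 3 = 72.00.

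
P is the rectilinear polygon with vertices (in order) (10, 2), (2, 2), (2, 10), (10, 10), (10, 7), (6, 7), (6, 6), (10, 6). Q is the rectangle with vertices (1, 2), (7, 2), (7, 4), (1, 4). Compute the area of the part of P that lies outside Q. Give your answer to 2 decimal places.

|P| = 60, |P∩Q| = 10.
|P ∖ Q| = |P| − |P∩Q| = 60 − 10 = 50.00.

50.00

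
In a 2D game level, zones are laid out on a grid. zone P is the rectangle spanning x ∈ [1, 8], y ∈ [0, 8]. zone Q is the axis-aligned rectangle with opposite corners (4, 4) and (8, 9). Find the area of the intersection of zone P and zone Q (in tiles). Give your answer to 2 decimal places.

|zone P∩zone Q|: x∈[4,8], y∈[4,8] → 4·4 = 16.

16.00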